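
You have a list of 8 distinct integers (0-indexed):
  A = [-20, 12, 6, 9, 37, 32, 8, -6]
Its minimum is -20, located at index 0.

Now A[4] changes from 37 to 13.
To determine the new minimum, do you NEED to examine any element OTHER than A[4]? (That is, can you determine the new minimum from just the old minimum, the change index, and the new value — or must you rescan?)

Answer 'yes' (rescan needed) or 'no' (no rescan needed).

Old min = -20 at index 0
Change at index 4: 37 -> 13
Index 4 was NOT the min. New min = min(-20, 13). No rescan of other elements needed.
Needs rescan: no

Answer: no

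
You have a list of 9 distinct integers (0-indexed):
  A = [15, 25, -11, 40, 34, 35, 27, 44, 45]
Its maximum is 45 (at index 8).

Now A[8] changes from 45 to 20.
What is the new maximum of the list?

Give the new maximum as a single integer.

Old max = 45 (at index 8)
Change: A[8] 45 -> 20
Changed element WAS the max -> may need rescan.
  Max of remaining elements: 44
  New max = max(20, 44) = 44

Answer: 44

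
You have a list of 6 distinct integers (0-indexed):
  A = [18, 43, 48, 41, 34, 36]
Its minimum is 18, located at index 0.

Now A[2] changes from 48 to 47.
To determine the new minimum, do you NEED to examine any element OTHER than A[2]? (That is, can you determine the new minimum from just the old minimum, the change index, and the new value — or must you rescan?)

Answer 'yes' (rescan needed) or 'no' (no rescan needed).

Old min = 18 at index 0
Change at index 2: 48 -> 47
Index 2 was NOT the min. New min = min(18, 47). No rescan of other elements needed.
Needs rescan: no

Answer: no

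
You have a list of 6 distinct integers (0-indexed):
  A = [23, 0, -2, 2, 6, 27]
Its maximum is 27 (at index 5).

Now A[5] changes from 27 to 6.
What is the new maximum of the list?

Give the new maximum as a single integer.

Old max = 27 (at index 5)
Change: A[5] 27 -> 6
Changed element WAS the max -> may need rescan.
  Max of remaining elements: 23
  New max = max(6, 23) = 23

Answer: 23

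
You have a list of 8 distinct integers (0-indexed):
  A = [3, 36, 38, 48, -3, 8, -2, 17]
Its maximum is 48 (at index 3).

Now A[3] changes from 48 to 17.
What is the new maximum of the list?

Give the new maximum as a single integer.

Old max = 48 (at index 3)
Change: A[3] 48 -> 17
Changed element WAS the max -> may need rescan.
  Max of remaining elements: 38
  New max = max(17, 38) = 38

Answer: 38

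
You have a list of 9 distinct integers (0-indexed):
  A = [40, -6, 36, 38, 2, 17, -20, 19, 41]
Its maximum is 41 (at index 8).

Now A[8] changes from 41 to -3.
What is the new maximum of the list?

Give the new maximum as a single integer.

Answer: 40

Derivation:
Old max = 41 (at index 8)
Change: A[8] 41 -> -3
Changed element WAS the max -> may need rescan.
  Max of remaining elements: 40
  New max = max(-3, 40) = 40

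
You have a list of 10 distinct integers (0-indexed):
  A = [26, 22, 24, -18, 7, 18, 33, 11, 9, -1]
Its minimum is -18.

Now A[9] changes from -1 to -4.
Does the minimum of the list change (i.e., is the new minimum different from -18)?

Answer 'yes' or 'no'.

Answer: no

Derivation:
Old min = -18
Change: A[9] -1 -> -4
Changed element was NOT the min; min changes only if -4 < -18.
New min = -18; changed? no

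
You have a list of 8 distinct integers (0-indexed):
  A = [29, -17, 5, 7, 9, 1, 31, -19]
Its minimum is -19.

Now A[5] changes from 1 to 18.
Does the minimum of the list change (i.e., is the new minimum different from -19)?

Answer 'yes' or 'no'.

Answer: no

Derivation:
Old min = -19
Change: A[5] 1 -> 18
Changed element was NOT the min; min changes only if 18 < -19.
New min = -19; changed? no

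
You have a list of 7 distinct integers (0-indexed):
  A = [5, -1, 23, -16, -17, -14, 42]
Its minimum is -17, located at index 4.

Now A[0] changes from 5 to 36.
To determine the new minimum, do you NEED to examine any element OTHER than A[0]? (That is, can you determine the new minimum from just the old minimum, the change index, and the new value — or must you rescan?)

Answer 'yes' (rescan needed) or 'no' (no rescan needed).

Answer: no

Derivation:
Old min = -17 at index 4
Change at index 0: 5 -> 36
Index 0 was NOT the min. New min = min(-17, 36). No rescan of other elements needed.
Needs rescan: no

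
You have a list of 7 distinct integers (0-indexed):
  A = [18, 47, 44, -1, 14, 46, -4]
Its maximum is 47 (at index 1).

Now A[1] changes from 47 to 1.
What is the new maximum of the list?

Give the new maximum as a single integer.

Old max = 47 (at index 1)
Change: A[1] 47 -> 1
Changed element WAS the max -> may need rescan.
  Max of remaining elements: 46
  New max = max(1, 46) = 46

Answer: 46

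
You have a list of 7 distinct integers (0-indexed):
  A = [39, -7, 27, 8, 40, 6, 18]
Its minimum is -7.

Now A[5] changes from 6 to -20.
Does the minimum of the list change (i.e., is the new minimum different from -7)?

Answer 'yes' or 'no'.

Answer: yes

Derivation:
Old min = -7
Change: A[5] 6 -> -20
Changed element was NOT the min; min changes only if -20 < -7.
New min = -20; changed? yes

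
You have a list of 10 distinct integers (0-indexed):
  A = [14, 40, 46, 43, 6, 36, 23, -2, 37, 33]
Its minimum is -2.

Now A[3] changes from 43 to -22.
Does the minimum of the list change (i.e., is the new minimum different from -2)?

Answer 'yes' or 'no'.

Old min = -2
Change: A[3] 43 -> -22
Changed element was NOT the min; min changes only if -22 < -2.
New min = -22; changed? yes

Answer: yes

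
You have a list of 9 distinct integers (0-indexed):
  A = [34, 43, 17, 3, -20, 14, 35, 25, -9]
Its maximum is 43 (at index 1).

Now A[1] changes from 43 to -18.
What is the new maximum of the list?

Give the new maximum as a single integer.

Old max = 43 (at index 1)
Change: A[1] 43 -> -18
Changed element WAS the max -> may need rescan.
  Max of remaining elements: 35
  New max = max(-18, 35) = 35

Answer: 35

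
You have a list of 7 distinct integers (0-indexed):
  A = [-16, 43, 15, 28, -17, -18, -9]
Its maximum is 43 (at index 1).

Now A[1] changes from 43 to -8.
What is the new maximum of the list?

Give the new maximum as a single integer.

Old max = 43 (at index 1)
Change: A[1] 43 -> -8
Changed element WAS the max -> may need rescan.
  Max of remaining elements: 28
  New max = max(-8, 28) = 28

Answer: 28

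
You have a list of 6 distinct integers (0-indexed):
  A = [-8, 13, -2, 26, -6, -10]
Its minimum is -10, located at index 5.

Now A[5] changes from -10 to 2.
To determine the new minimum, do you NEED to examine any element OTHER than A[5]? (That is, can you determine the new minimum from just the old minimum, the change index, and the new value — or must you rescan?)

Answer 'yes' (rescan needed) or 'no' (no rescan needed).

Answer: yes

Derivation:
Old min = -10 at index 5
Change at index 5: -10 -> 2
Index 5 WAS the min and new value 2 > old min -10. Must rescan other elements to find the new min.
Needs rescan: yes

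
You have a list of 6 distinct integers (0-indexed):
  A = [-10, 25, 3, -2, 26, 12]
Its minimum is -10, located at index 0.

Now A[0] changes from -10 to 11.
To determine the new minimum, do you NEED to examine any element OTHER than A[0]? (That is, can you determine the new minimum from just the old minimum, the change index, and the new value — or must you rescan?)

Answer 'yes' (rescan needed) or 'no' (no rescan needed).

Answer: yes

Derivation:
Old min = -10 at index 0
Change at index 0: -10 -> 11
Index 0 WAS the min and new value 11 > old min -10. Must rescan other elements to find the new min.
Needs rescan: yes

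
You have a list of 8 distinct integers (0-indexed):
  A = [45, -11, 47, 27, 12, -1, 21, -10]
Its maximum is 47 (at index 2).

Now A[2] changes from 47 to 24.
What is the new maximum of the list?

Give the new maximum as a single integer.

Old max = 47 (at index 2)
Change: A[2] 47 -> 24
Changed element WAS the max -> may need rescan.
  Max of remaining elements: 45
  New max = max(24, 45) = 45

Answer: 45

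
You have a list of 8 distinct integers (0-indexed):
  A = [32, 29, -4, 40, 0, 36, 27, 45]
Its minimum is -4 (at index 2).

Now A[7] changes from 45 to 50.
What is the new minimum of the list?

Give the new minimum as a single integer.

Old min = -4 (at index 2)
Change: A[7] 45 -> 50
Changed element was NOT the old min.
  New min = min(old_min, new_val) = min(-4, 50) = -4

Answer: -4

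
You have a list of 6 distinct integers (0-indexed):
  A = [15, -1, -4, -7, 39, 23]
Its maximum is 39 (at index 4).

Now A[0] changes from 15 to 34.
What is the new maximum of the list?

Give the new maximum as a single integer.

Old max = 39 (at index 4)
Change: A[0] 15 -> 34
Changed element was NOT the old max.
  New max = max(old_max, new_val) = max(39, 34) = 39

Answer: 39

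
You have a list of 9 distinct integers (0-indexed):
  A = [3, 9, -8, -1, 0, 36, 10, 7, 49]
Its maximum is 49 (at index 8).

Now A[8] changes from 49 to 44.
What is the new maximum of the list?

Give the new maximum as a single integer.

Old max = 49 (at index 8)
Change: A[8] 49 -> 44
Changed element WAS the max -> may need rescan.
  Max of remaining elements: 36
  New max = max(44, 36) = 44

Answer: 44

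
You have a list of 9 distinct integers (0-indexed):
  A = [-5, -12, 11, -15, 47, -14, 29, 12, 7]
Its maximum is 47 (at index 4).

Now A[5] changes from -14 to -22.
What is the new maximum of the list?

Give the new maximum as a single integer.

Old max = 47 (at index 4)
Change: A[5] -14 -> -22
Changed element was NOT the old max.
  New max = max(old_max, new_val) = max(47, -22) = 47

Answer: 47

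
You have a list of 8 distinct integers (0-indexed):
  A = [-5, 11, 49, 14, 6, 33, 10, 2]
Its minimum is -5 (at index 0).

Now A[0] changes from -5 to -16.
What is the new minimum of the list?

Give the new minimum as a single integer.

Old min = -5 (at index 0)
Change: A[0] -5 -> -16
Changed element WAS the min. Need to check: is -16 still <= all others?
  Min of remaining elements: 2
  New min = min(-16, 2) = -16

Answer: -16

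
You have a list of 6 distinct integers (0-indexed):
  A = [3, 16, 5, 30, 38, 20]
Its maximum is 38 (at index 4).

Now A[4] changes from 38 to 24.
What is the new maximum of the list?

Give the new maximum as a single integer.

Old max = 38 (at index 4)
Change: A[4] 38 -> 24
Changed element WAS the max -> may need rescan.
  Max of remaining elements: 30
  New max = max(24, 30) = 30

Answer: 30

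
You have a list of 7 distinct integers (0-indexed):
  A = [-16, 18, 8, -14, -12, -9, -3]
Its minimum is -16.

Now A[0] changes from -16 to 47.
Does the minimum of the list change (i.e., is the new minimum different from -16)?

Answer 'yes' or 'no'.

Answer: yes

Derivation:
Old min = -16
Change: A[0] -16 -> 47
Changed element was the min; new min must be rechecked.
New min = -14; changed? yes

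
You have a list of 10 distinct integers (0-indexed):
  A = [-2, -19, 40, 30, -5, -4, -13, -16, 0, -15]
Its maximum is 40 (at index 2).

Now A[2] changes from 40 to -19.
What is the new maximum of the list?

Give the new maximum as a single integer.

Old max = 40 (at index 2)
Change: A[2] 40 -> -19
Changed element WAS the max -> may need rescan.
  Max of remaining elements: 30
  New max = max(-19, 30) = 30

Answer: 30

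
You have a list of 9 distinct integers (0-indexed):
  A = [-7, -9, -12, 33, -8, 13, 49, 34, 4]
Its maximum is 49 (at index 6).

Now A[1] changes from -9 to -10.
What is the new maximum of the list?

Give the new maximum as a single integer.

Old max = 49 (at index 6)
Change: A[1] -9 -> -10
Changed element was NOT the old max.
  New max = max(old_max, new_val) = max(49, -10) = 49

Answer: 49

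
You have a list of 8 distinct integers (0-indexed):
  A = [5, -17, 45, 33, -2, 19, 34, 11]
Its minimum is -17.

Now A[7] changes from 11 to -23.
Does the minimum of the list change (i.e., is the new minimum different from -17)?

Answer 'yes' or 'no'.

Answer: yes

Derivation:
Old min = -17
Change: A[7] 11 -> -23
Changed element was NOT the min; min changes only if -23 < -17.
New min = -23; changed? yes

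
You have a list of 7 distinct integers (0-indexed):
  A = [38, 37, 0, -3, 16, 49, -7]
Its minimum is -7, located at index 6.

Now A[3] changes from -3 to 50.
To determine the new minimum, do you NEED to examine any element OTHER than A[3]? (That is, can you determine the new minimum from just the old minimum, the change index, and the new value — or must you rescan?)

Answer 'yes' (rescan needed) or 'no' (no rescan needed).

Old min = -7 at index 6
Change at index 3: -3 -> 50
Index 3 was NOT the min. New min = min(-7, 50). No rescan of other elements needed.
Needs rescan: no

Answer: no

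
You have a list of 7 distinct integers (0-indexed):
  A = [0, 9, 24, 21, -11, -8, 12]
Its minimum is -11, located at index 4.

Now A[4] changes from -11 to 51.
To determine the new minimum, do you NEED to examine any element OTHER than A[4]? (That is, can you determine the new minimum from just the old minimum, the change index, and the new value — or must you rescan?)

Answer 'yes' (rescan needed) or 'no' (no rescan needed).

Old min = -11 at index 4
Change at index 4: -11 -> 51
Index 4 WAS the min and new value 51 > old min -11. Must rescan other elements to find the new min.
Needs rescan: yes

Answer: yes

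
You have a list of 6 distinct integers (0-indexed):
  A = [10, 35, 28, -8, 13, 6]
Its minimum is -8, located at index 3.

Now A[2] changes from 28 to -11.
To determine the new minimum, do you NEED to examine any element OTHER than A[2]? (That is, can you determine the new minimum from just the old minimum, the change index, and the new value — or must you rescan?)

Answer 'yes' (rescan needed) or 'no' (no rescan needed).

Old min = -8 at index 3
Change at index 2: 28 -> -11
Index 2 was NOT the min. New min = min(-8, -11). No rescan of other elements needed.
Needs rescan: no

Answer: no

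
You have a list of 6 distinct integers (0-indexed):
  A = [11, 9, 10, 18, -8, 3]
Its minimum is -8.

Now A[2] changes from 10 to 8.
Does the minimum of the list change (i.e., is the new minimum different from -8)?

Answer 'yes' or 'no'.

Answer: no

Derivation:
Old min = -8
Change: A[2] 10 -> 8
Changed element was NOT the min; min changes only if 8 < -8.
New min = -8; changed? no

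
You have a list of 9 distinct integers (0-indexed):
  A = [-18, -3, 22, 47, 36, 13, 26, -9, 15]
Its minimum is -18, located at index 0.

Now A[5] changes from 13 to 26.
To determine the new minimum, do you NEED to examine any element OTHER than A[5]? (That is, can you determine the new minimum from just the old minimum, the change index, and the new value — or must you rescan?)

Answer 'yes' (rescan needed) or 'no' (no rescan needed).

Old min = -18 at index 0
Change at index 5: 13 -> 26
Index 5 was NOT the min. New min = min(-18, 26). No rescan of other elements needed.
Needs rescan: no

Answer: no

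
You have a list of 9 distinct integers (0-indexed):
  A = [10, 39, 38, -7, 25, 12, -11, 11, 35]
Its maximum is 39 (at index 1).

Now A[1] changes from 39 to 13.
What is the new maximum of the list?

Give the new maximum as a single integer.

Answer: 38

Derivation:
Old max = 39 (at index 1)
Change: A[1] 39 -> 13
Changed element WAS the max -> may need rescan.
  Max of remaining elements: 38
  New max = max(13, 38) = 38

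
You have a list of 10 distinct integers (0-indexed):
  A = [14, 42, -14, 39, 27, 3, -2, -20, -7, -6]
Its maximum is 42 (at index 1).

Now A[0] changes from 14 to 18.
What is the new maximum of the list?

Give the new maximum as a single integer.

Answer: 42

Derivation:
Old max = 42 (at index 1)
Change: A[0] 14 -> 18
Changed element was NOT the old max.
  New max = max(old_max, new_val) = max(42, 18) = 42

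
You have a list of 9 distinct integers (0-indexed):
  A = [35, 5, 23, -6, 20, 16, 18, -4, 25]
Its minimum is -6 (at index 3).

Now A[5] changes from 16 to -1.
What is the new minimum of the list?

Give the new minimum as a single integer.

Old min = -6 (at index 3)
Change: A[5] 16 -> -1
Changed element was NOT the old min.
  New min = min(old_min, new_val) = min(-6, -1) = -6

Answer: -6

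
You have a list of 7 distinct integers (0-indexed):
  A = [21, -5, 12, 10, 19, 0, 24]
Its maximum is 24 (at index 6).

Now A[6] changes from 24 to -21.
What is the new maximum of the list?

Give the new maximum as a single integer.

Old max = 24 (at index 6)
Change: A[6] 24 -> -21
Changed element WAS the max -> may need rescan.
  Max of remaining elements: 21
  New max = max(-21, 21) = 21

Answer: 21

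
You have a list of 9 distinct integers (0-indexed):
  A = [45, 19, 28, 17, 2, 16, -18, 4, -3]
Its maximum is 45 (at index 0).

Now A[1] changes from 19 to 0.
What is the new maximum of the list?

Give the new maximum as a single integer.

Old max = 45 (at index 0)
Change: A[1] 19 -> 0
Changed element was NOT the old max.
  New max = max(old_max, new_val) = max(45, 0) = 45

Answer: 45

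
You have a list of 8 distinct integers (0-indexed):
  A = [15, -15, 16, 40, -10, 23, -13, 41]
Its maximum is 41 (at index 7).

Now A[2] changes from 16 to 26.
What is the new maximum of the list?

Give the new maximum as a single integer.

Answer: 41

Derivation:
Old max = 41 (at index 7)
Change: A[2] 16 -> 26
Changed element was NOT the old max.
  New max = max(old_max, new_val) = max(41, 26) = 41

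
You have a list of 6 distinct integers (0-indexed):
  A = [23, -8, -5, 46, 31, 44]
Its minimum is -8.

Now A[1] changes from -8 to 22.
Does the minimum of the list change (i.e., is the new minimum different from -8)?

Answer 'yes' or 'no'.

Old min = -8
Change: A[1] -8 -> 22
Changed element was the min; new min must be rechecked.
New min = -5; changed? yes

Answer: yes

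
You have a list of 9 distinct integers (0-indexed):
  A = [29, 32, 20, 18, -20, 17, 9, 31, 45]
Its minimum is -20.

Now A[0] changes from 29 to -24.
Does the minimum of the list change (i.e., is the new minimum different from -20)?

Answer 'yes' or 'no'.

Answer: yes

Derivation:
Old min = -20
Change: A[0] 29 -> -24
Changed element was NOT the min; min changes only if -24 < -20.
New min = -24; changed? yes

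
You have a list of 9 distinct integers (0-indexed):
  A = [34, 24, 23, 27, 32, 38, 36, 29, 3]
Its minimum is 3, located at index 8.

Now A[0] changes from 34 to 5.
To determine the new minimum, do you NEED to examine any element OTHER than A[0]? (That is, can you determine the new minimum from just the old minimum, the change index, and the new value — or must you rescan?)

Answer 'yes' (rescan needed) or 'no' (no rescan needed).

Answer: no

Derivation:
Old min = 3 at index 8
Change at index 0: 34 -> 5
Index 0 was NOT the min. New min = min(3, 5). No rescan of other elements needed.
Needs rescan: no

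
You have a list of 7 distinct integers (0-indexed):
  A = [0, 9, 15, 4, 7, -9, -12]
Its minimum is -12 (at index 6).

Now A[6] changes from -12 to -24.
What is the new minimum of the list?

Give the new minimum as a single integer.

Old min = -12 (at index 6)
Change: A[6] -12 -> -24
Changed element WAS the min. Need to check: is -24 still <= all others?
  Min of remaining elements: -9
  New min = min(-24, -9) = -24

Answer: -24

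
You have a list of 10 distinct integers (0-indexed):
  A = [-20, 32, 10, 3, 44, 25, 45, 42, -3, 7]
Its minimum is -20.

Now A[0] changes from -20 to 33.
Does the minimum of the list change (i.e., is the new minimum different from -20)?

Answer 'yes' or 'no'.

Old min = -20
Change: A[0] -20 -> 33
Changed element was the min; new min must be rechecked.
New min = -3; changed? yes

Answer: yes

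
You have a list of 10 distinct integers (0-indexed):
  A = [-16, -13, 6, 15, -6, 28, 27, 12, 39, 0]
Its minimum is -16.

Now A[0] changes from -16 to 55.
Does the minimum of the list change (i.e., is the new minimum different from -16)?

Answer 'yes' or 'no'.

Old min = -16
Change: A[0] -16 -> 55
Changed element was the min; new min must be rechecked.
New min = -13; changed? yes

Answer: yes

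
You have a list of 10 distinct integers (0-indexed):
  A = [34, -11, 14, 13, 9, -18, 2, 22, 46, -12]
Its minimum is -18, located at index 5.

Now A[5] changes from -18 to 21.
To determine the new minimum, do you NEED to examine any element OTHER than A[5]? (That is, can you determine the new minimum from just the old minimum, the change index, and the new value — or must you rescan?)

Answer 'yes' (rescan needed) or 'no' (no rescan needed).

Answer: yes

Derivation:
Old min = -18 at index 5
Change at index 5: -18 -> 21
Index 5 WAS the min and new value 21 > old min -18. Must rescan other elements to find the new min.
Needs rescan: yes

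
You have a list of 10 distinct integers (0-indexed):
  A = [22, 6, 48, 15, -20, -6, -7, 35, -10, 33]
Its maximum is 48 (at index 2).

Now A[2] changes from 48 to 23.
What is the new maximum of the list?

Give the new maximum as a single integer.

Old max = 48 (at index 2)
Change: A[2] 48 -> 23
Changed element WAS the max -> may need rescan.
  Max of remaining elements: 35
  New max = max(23, 35) = 35

Answer: 35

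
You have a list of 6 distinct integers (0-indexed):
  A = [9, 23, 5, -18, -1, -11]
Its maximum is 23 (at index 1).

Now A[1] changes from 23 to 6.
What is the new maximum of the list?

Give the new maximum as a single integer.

Old max = 23 (at index 1)
Change: A[1] 23 -> 6
Changed element WAS the max -> may need rescan.
  Max of remaining elements: 9
  New max = max(6, 9) = 9

Answer: 9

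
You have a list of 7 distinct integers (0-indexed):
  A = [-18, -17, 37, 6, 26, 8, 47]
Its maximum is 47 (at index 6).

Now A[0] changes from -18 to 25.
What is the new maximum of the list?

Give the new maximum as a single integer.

Old max = 47 (at index 6)
Change: A[0] -18 -> 25
Changed element was NOT the old max.
  New max = max(old_max, new_val) = max(47, 25) = 47

Answer: 47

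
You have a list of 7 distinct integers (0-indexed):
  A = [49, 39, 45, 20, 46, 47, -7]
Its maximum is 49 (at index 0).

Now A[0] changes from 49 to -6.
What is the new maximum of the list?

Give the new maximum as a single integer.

Old max = 49 (at index 0)
Change: A[0] 49 -> -6
Changed element WAS the max -> may need rescan.
  Max of remaining elements: 47
  New max = max(-6, 47) = 47

Answer: 47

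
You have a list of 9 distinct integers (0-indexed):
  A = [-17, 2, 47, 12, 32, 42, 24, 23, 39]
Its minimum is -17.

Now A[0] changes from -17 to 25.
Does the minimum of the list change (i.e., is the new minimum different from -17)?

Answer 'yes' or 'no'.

Old min = -17
Change: A[0] -17 -> 25
Changed element was the min; new min must be rechecked.
New min = 2; changed? yes

Answer: yes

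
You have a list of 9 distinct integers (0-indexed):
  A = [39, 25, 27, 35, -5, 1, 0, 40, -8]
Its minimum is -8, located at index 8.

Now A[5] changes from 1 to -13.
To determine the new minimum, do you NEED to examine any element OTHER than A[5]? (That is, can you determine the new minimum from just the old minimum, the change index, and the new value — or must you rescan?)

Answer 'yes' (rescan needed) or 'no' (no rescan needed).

Answer: no

Derivation:
Old min = -8 at index 8
Change at index 5: 1 -> -13
Index 5 was NOT the min. New min = min(-8, -13). No rescan of other elements needed.
Needs rescan: no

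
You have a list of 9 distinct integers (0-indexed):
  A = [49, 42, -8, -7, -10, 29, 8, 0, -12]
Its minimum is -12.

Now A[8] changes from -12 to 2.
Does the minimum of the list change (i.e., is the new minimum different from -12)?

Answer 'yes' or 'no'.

Old min = -12
Change: A[8] -12 -> 2
Changed element was the min; new min must be rechecked.
New min = -10; changed? yes

Answer: yes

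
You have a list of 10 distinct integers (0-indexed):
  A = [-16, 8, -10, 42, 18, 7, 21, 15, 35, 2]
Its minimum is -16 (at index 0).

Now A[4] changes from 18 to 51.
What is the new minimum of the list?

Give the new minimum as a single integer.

Old min = -16 (at index 0)
Change: A[4] 18 -> 51
Changed element was NOT the old min.
  New min = min(old_min, new_val) = min(-16, 51) = -16

Answer: -16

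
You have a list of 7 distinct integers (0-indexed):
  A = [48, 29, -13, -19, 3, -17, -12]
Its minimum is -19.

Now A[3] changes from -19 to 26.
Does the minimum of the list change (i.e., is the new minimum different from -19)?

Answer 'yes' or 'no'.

Old min = -19
Change: A[3] -19 -> 26
Changed element was the min; new min must be rechecked.
New min = -17; changed? yes

Answer: yes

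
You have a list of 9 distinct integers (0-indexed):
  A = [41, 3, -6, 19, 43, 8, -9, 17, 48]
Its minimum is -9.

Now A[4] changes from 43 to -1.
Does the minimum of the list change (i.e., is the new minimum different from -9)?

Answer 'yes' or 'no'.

Answer: no

Derivation:
Old min = -9
Change: A[4] 43 -> -1
Changed element was NOT the min; min changes only if -1 < -9.
New min = -9; changed? no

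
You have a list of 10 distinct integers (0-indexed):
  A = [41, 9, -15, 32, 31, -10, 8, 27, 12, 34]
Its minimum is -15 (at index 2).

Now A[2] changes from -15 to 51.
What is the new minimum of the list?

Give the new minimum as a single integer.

Old min = -15 (at index 2)
Change: A[2] -15 -> 51
Changed element WAS the min. Need to check: is 51 still <= all others?
  Min of remaining elements: -10
  New min = min(51, -10) = -10

Answer: -10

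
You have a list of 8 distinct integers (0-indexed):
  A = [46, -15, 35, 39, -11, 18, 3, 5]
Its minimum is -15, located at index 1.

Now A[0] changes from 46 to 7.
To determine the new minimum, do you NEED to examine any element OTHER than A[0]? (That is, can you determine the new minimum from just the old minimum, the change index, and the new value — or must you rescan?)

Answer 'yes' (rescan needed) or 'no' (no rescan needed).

Answer: no

Derivation:
Old min = -15 at index 1
Change at index 0: 46 -> 7
Index 0 was NOT the min. New min = min(-15, 7). No rescan of other elements needed.
Needs rescan: no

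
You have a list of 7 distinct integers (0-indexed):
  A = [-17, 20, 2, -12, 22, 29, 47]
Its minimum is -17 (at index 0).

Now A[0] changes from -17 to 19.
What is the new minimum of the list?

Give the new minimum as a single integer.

Answer: -12

Derivation:
Old min = -17 (at index 0)
Change: A[0] -17 -> 19
Changed element WAS the min. Need to check: is 19 still <= all others?
  Min of remaining elements: -12
  New min = min(19, -12) = -12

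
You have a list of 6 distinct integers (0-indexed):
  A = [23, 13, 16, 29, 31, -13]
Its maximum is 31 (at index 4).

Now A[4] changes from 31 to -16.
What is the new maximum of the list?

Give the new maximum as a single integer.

Answer: 29

Derivation:
Old max = 31 (at index 4)
Change: A[4] 31 -> -16
Changed element WAS the max -> may need rescan.
  Max of remaining elements: 29
  New max = max(-16, 29) = 29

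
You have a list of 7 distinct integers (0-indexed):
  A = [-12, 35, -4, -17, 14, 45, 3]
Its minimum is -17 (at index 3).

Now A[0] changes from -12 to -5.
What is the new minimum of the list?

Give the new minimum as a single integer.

Old min = -17 (at index 3)
Change: A[0] -12 -> -5
Changed element was NOT the old min.
  New min = min(old_min, new_val) = min(-17, -5) = -17

Answer: -17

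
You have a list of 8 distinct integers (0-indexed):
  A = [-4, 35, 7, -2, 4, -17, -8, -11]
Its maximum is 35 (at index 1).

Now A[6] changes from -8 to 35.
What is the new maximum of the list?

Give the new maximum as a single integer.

Answer: 35

Derivation:
Old max = 35 (at index 1)
Change: A[6] -8 -> 35
Changed element was NOT the old max.
  New max = max(old_max, new_val) = max(35, 35) = 35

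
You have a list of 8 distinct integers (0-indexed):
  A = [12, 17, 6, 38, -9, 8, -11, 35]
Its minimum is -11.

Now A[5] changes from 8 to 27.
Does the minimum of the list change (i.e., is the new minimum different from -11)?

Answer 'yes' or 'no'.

Old min = -11
Change: A[5] 8 -> 27
Changed element was NOT the min; min changes only if 27 < -11.
New min = -11; changed? no

Answer: no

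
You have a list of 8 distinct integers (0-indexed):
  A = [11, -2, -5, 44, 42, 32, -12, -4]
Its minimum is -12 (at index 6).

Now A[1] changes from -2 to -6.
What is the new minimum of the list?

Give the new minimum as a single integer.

Answer: -12

Derivation:
Old min = -12 (at index 6)
Change: A[1] -2 -> -6
Changed element was NOT the old min.
  New min = min(old_min, new_val) = min(-12, -6) = -12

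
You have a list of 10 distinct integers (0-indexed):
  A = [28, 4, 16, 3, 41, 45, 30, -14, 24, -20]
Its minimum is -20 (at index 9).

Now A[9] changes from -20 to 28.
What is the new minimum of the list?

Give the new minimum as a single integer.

Answer: -14

Derivation:
Old min = -20 (at index 9)
Change: A[9] -20 -> 28
Changed element WAS the min. Need to check: is 28 still <= all others?
  Min of remaining elements: -14
  New min = min(28, -14) = -14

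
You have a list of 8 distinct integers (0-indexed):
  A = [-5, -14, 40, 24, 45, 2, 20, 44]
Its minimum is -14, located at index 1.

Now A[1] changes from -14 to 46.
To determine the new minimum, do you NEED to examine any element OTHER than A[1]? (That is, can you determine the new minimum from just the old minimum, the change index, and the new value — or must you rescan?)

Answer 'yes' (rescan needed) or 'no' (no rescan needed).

Answer: yes

Derivation:
Old min = -14 at index 1
Change at index 1: -14 -> 46
Index 1 WAS the min and new value 46 > old min -14. Must rescan other elements to find the new min.
Needs rescan: yes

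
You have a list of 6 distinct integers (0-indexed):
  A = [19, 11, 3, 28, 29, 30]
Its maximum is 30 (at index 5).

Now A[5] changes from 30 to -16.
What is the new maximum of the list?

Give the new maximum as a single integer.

Answer: 29

Derivation:
Old max = 30 (at index 5)
Change: A[5] 30 -> -16
Changed element WAS the max -> may need rescan.
  Max of remaining elements: 29
  New max = max(-16, 29) = 29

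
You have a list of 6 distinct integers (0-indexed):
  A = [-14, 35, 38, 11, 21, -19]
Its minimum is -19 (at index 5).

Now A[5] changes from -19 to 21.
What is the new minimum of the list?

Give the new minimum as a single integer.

Answer: -14

Derivation:
Old min = -19 (at index 5)
Change: A[5] -19 -> 21
Changed element WAS the min. Need to check: is 21 still <= all others?
  Min of remaining elements: -14
  New min = min(21, -14) = -14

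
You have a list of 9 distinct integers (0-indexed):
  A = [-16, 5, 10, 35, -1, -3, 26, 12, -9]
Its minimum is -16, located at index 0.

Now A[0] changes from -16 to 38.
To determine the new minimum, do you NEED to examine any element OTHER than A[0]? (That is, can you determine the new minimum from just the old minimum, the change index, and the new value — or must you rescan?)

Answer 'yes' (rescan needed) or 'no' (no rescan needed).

Old min = -16 at index 0
Change at index 0: -16 -> 38
Index 0 WAS the min and new value 38 > old min -16. Must rescan other elements to find the new min.
Needs rescan: yes

Answer: yes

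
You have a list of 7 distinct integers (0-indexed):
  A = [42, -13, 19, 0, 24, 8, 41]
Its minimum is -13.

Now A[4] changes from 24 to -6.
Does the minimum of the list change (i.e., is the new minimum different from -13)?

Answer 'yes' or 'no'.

Old min = -13
Change: A[4] 24 -> -6
Changed element was NOT the min; min changes only if -6 < -13.
New min = -13; changed? no

Answer: no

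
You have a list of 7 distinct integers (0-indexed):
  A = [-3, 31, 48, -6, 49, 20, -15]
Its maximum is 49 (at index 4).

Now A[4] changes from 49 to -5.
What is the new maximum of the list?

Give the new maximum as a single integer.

Old max = 49 (at index 4)
Change: A[4] 49 -> -5
Changed element WAS the max -> may need rescan.
  Max of remaining elements: 48
  New max = max(-5, 48) = 48

Answer: 48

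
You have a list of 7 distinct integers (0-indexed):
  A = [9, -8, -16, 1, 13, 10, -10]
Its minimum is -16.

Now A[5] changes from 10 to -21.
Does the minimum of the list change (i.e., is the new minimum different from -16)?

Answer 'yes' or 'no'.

Answer: yes

Derivation:
Old min = -16
Change: A[5] 10 -> -21
Changed element was NOT the min; min changes only if -21 < -16.
New min = -21; changed? yes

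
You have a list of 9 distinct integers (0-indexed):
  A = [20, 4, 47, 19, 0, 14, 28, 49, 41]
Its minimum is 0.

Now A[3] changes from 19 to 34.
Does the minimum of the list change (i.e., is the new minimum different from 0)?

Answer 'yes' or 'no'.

Answer: no

Derivation:
Old min = 0
Change: A[3] 19 -> 34
Changed element was NOT the min; min changes only if 34 < 0.
New min = 0; changed? no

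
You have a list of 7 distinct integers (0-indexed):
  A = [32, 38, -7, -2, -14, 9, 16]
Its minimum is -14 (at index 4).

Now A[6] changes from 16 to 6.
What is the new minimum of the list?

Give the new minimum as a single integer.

Old min = -14 (at index 4)
Change: A[6] 16 -> 6
Changed element was NOT the old min.
  New min = min(old_min, new_val) = min(-14, 6) = -14

Answer: -14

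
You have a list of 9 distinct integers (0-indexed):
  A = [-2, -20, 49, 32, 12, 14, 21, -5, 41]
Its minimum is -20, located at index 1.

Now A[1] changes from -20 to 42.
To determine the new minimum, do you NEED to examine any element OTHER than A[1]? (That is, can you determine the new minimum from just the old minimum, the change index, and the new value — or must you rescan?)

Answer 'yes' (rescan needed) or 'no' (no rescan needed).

Answer: yes

Derivation:
Old min = -20 at index 1
Change at index 1: -20 -> 42
Index 1 WAS the min and new value 42 > old min -20. Must rescan other elements to find the new min.
Needs rescan: yes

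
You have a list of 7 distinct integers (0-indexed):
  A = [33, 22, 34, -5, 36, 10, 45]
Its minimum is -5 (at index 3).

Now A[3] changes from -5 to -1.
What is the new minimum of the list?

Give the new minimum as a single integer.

Answer: -1

Derivation:
Old min = -5 (at index 3)
Change: A[3] -5 -> -1
Changed element WAS the min. Need to check: is -1 still <= all others?
  Min of remaining elements: 10
  New min = min(-1, 10) = -1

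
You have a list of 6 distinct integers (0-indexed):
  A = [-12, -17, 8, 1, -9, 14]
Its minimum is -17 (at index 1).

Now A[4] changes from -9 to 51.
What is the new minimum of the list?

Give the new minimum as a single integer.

Old min = -17 (at index 1)
Change: A[4] -9 -> 51
Changed element was NOT the old min.
  New min = min(old_min, new_val) = min(-17, 51) = -17

Answer: -17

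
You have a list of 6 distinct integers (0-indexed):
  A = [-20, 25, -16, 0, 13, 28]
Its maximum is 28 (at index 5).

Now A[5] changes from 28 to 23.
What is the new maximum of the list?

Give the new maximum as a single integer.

Answer: 25

Derivation:
Old max = 28 (at index 5)
Change: A[5] 28 -> 23
Changed element WAS the max -> may need rescan.
  Max of remaining elements: 25
  New max = max(23, 25) = 25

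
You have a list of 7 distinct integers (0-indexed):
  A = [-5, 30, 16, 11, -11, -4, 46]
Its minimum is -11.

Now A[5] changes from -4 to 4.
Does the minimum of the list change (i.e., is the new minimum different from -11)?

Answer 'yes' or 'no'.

Answer: no

Derivation:
Old min = -11
Change: A[5] -4 -> 4
Changed element was NOT the min; min changes only if 4 < -11.
New min = -11; changed? no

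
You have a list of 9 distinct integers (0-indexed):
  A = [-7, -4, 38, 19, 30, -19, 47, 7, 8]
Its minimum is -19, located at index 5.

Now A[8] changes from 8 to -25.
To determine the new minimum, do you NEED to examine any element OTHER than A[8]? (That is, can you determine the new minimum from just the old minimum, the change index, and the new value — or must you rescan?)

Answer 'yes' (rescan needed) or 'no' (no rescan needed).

Answer: no

Derivation:
Old min = -19 at index 5
Change at index 8: 8 -> -25
Index 8 was NOT the min. New min = min(-19, -25). No rescan of other elements needed.
Needs rescan: no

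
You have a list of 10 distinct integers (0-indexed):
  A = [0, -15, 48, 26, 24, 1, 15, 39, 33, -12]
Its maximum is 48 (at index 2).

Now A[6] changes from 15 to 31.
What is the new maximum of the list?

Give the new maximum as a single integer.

Answer: 48

Derivation:
Old max = 48 (at index 2)
Change: A[6] 15 -> 31
Changed element was NOT the old max.
  New max = max(old_max, new_val) = max(48, 31) = 48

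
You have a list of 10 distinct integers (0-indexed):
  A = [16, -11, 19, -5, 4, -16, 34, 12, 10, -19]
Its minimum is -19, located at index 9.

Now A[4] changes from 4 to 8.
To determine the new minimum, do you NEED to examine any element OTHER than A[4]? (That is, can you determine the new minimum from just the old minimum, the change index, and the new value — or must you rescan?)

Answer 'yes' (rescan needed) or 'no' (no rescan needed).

Old min = -19 at index 9
Change at index 4: 4 -> 8
Index 4 was NOT the min. New min = min(-19, 8). No rescan of other elements needed.
Needs rescan: no

Answer: no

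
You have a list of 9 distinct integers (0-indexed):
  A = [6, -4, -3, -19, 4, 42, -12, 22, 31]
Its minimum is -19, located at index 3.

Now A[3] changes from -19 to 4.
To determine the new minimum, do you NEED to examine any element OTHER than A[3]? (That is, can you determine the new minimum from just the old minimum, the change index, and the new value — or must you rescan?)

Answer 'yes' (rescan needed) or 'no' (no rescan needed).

Old min = -19 at index 3
Change at index 3: -19 -> 4
Index 3 WAS the min and new value 4 > old min -19. Must rescan other elements to find the new min.
Needs rescan: yes

Answer: yes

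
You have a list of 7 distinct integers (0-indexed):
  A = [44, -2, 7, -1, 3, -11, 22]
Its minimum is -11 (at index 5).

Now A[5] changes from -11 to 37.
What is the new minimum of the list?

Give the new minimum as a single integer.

Old min = -11 (at index 5)
Change: A[5] -11 -> 37
Changed element WAS the min. Need to check: is 37 still <= all others?
  Min of remaining elements: -2
  New min = min(37, -2) = -2

Answer: -2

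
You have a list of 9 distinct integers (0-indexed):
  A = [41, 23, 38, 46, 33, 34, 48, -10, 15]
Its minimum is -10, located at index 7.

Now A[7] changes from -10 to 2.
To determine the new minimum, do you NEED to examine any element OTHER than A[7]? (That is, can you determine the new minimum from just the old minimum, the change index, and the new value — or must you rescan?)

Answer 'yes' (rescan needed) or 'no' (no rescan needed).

Answer: yes

Derivation:
Old min = -10 at index 7
Change at index 7: -10 -> 2
Index 7 WAS the min and new value 2 > old min -10. Must rescan other elements to find the new min.
Needs rescan: yes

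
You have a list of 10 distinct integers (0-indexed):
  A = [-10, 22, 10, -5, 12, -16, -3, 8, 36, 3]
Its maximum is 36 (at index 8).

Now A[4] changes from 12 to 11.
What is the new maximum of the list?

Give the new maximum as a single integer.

Answer: 36

Derivation:
Old max = 36 (at index 8)
Change: A[4] 12 -> 11
Changed element was NOT the old max.
  New max = max(old_max, new_val) = max(36, 11) = 36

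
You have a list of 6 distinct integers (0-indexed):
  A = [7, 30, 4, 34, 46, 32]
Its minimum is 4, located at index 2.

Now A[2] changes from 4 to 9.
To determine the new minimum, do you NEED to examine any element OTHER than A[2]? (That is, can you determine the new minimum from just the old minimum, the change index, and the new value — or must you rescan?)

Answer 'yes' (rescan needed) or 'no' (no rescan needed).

Answer: yes

Derivation:
Old min = 4 at index 2
Change at index 2: 4 -> 9
Index 2 WAS the min and new value 9 > old min 4. Must rescan other elements to find the new min.
Needs rescan: yes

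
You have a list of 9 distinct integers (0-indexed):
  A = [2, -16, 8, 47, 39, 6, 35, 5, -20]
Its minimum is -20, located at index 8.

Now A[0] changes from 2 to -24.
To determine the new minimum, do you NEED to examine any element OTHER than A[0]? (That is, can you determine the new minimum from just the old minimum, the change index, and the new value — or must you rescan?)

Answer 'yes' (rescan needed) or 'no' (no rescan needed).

Old min = -20 at index 8
Change at index 0: 2 -> -24
Index 0 was NOT the min. New min = min(-20, -24). No rescan of other elements needed.
Needs rescan: no

Answer: no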